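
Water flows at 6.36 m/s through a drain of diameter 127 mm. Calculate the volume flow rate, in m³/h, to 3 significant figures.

Q ≈ 290 m³/h

Q = A·v = 0.0127 m² × 6.36 m/s = 0.0806 m³/s.
Converting: 0.0806 m³/s × 3600 = 290 m³/h.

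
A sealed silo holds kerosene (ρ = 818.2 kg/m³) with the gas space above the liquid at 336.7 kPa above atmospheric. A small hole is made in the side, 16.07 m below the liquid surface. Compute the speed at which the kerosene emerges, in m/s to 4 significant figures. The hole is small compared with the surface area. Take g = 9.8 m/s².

Take point 1 at the surface (v₁ ≈ 0) and point 2 at the hole (at atmospheric pressure). Bernoulli: P₁ + ρg h = P_atm + ½ρv₂².
With P₁ − P_atm = 336700 Pa, v₂ = √(2gh + 2ΔP/ρ) = √(2·9.8·16.07 + 2·336700/818.2) = 33.73 m/s.

v = 33.73 m/s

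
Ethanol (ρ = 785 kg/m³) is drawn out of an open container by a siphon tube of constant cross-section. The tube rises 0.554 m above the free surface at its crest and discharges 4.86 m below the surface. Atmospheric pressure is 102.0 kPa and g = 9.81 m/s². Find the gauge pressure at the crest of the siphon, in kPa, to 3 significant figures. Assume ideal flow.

From the surface to the outlet (both open to atmosphere, surface at rest): v = √(2g·h_out) = √(2·9.81·4.86) = 9.76 m/s.
With constant cross-section the crest speed equals v; applying Bernoulli from the surface up to the crest, P_top = P_atm − ½ρv² − ρg·h_top.
P_top = 102000 − ½·785·9.76² − 785·9.81·0.554 = 60300 Pa. So P_gauge = P_top − P_atm = -41700 Pa.

P_gauge = -41.7 kPa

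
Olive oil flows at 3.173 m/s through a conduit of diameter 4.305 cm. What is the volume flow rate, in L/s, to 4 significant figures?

Q ≈ 4.619 L/s

Q = A·v = 0.001456 m² × 3.173 m/s = 0.004619 m³/s.
Converting: 0.004619 m³/s × 1000 = 4.619 L/s.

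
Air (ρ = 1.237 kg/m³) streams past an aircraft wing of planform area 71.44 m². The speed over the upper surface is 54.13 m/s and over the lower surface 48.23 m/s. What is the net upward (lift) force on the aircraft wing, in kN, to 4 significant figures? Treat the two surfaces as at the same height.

F ≈ 26.68 kN

From P + ½ρv² = const at equal height, P_low − P_up = ½ρ(v_up² − v_low²).
ΔP = ½·1.237·(54.13² − 48.23²) = 373.5 Pa.
Lift = ΔP · A = 373.5 × 71.44 = 26680 N.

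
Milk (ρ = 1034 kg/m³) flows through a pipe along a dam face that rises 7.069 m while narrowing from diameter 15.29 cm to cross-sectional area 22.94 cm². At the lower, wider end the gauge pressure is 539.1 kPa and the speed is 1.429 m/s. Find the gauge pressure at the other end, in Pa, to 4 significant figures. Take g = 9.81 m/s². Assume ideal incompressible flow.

P₂ ≈ 400800 Pa

By continuity, v₂ = v₁·A₁/A₂ = 1.429·(183.6/22.94) = 11.44 m/s.
Applying Bernoulli between the two ends and solving for P₂: P₂ = P₁ + ½ρ(v₁² − v₂²) − ρgΔh.
P₂ = 539100 + ½·1034·(1.429² − 11.44²) − 1034·9.81·(+7.069) = 539100 + (-66580) − (71700) = 400800 Pa.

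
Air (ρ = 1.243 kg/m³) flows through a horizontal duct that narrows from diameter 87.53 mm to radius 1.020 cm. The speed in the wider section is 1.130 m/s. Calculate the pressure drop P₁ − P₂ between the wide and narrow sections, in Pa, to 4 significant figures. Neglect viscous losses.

Mass conservation (A₁v₁ = A₂v₂) gives v₂ = 1.130 × 60.17/3.269 = 20.80 m/s.
The pipe is horizontal, so Bernoulli reduces to P₁ + ½ρv₁² = P₂ + ½ρv₂².
P₁ − P₂ = ½·1.243·(20.80² − 1.130²) = ½·1.243·431.5 = 268.2 Pa.

ΔP = 268.2 Pa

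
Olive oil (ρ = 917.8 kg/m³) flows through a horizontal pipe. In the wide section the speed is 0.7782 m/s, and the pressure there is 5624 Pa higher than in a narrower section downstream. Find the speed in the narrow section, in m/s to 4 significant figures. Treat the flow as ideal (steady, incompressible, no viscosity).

Along the level pipe P + ½ρv² is conserved, hence v₂² = v₁² + 2(P₁ − P₂)/ρ.
v₂ = √(0.7782² + 2·5624/917.8) = √(0.6056 + 12.26) = 3.586 m/s.

3.586 m/s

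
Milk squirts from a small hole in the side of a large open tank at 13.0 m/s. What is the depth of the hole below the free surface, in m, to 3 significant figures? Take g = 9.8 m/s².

Torricelli: v = √(2gh), so h = v²/(2g).
h = 13.0²/(2·9.8) = 169/19.60 = 8.62 m.

h = 8.62 m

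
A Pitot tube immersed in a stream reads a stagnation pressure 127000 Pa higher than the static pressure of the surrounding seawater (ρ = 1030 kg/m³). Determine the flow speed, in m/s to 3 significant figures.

v = 15.7 m/s

At the stagnation point the flow is brought to rest, so Bernoulli gives P_stag − P_static = ½ρv².
v = √(2ΔP/ρ) = √(2·127000/1030) = 15.7 m/s.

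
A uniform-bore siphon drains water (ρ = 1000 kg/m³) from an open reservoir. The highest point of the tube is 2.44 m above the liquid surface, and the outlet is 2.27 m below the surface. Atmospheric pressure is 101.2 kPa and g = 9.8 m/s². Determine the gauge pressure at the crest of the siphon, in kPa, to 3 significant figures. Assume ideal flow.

P_gauge = -46.2 kPa

Bernoulli surface→outlet gives ½v² = g·h_out, so v = √(2·9.8·2.27) = 6.67 m/s.
With constant cross-section the crest speed equals v; applying Bernoulli from the surface up to the crest, P_top = P_atm − ½ρv² − ρg·h_top.
P_top = 101200 − ½·1000·6.67² − 1000·9.8·2.44 = 55000 Pa. So P_gauge = P_top − P_atm = -46200 Pa.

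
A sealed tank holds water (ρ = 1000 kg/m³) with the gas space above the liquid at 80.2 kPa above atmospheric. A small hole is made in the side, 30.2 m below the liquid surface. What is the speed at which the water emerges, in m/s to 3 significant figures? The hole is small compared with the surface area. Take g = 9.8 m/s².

Take point 1 at the surface (v₁ ≈ 0) and point 2 at the hole (at atmospheric pressure). Bernoulli: P₁ + ρg h = P_atm + ½ρv₂².
With P₁ − P_atm = 80200 Pa, v₂ = √(2gh + 2ΔP/ρ) = √(2·9.8·30.2 + 2·80200/1000) = 27.4 m/s.

v ≈ 27.4 m/s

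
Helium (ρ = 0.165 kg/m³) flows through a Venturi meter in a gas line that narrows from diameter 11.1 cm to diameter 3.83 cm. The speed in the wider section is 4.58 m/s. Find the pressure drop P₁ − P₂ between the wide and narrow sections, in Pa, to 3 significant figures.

By continuity, v₂ = v₁·A₁/A₂ = 4.58·(96.8/11.5) = 38.5 m/s.
Bernoulli (h₁ = h₂): P₁ − P₂ = ½ρ(v₂² − v₁²).
P₁ − P₂ = ½·0.165·(38.5² − 4.58²) = ½·0.165·1460 = 120 Pa.

ΔP = 120 Pa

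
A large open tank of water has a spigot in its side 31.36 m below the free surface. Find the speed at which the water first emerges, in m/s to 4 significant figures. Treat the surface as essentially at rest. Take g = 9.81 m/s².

v ≈ 24.80 m/s

With the surface at rest and both surface and jet at atmospheric pressure, Bernoulli gives ρg h = ½ρv², so v = √(2gh) = √(2·9.81·31.36) = 24.80 m/s.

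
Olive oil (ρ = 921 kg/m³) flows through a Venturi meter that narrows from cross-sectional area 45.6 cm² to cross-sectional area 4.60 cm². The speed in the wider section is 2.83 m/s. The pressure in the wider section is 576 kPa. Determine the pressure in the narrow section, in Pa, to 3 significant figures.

Mass conservation (A₁v₁ = A₂v₂) gives v₂ = 2.83 × 45.6/4.60 = 28.1 m/s.
With no height change, Bernoulli's equation is P₁ + ½ρv₁² = P₂ + ½ρv₂².
P₂ = P₁ − ½ρ(v₂² − v₁²) = 576000 − ½·921·(28.1² − 2.83²) = 576000 − 359000 = 217000 Pa.

217000 Pa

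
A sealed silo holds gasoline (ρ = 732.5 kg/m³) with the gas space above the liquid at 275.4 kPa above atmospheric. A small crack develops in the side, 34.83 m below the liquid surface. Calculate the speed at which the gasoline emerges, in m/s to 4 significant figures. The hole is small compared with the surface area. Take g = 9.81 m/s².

37.89 m/s

Take point 1 at the surface (v₁ ≈ 0) and point 2 at the hole (at atmospheric pressure). Bernoulli: P₁ + ρg h = P_atm + ½ρv₂².
With P₁ − P_atm = 275400 Pa, v₂ = √(2gh + 2ΔP/ρ) = √(2·9.81·34.83 + 2·275400/732.5) = 37.89 m/s.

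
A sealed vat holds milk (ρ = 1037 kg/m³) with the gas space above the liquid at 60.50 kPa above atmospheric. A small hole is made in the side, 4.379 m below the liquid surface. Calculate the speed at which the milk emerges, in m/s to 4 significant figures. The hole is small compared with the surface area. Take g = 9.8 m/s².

v = 14.23 m/s

Take point 1 at the surface (v₁ ≈ 0) and point 2 at the hole (at atmospheric pressure). Bernoulli: P₁ + ρg h = P_atm + ½ρv₂².
With P₁ − P_atm = 60500 Pa, v₂ = √(2gh + 2ΔP/ρ) = √(2·9.8·4.379 + 2·60500/1037) = 14.23 m/s.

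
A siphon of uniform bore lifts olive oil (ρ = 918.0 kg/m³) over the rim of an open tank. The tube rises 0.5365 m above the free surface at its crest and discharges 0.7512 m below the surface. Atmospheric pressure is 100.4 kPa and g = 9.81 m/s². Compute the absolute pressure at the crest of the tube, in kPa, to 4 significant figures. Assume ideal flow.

From the surface to the outlet (both open to atmosphere, surface at rest): v = √(2g·h_out) = √(2·9.81·0.7512) = 3.839 m/s.
Continuity keeps v the same throughout the tube; from surface to crest, P_atm + 0 = P_top + ½ρv² + ρg·h_top.
P_top = 100400 − ½·918.0·3.839² − 918.0·9.81·0.5365 = 88800 Pa.

P_top = 88.80 kPa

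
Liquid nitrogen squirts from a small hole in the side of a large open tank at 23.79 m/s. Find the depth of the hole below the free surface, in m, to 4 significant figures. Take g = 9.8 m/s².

Torricelli: v = √(2gh), so h = v²/(2g).
h = 23.79²/(2·9.8) = 566.0/19.60 = 28.88 m.

h ≈ 28.88 m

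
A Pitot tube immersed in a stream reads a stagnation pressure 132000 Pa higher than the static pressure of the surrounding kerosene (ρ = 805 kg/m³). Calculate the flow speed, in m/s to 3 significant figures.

18.1 m/s

At the stagnation point the flow is brought to rest, so Bernoulli gives P_stag − P_static = ½ρv².
v = √(2ΔP/ρ) = √(2·132000/805) = 18.1 m/s.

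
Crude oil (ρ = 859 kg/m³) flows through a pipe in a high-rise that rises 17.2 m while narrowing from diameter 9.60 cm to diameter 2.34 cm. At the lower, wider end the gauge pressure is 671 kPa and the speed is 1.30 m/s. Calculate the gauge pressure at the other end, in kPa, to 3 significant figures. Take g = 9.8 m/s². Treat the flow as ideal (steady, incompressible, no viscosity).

Mass conservation (A₁v₁ = A₂v₂) gives v₂ = 1.30 × 72.4/4.30 = 21.9 m/s.
Applying Bernoulli between the two ends and solving for P₂: P₂ = P₁ + ½ρ(v₁² − v₂²) − ρgΔh.
P₂ = 671000 + ½·859·(1.30² − 21.9²) − 859·9.8·(+17.2) = 671000 + (-205000) − (145000) = 321000 Pa.

P₂ ≈ 321 kPa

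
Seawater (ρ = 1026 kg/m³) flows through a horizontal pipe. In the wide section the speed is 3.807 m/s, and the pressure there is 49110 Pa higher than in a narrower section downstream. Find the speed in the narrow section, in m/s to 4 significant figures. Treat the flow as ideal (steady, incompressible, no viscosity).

10.50 m/s

Horizontal Bernoulli: P₁ + ½ρv₁² = P₂ + ½ρv₂², so v₂² = v₁² + 2(P₁ − P₂)/ρ.
v₂ = √(3.807² + 2·49110/1026) = √(14.49 + 95.73) = 10.50 m/s.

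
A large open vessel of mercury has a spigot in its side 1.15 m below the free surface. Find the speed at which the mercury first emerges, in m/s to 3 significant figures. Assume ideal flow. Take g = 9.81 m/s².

Bernoulli from surface to hole (P equal, v_surface ≈ 0): v = √(2gh) = √(2×9.81×1.15) = 4.75 m/s.

4.75 m/s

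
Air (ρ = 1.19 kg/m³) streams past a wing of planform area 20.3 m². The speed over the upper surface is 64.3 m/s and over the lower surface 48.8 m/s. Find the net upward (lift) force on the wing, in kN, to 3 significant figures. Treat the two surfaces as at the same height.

F ≈ 21.2 kN

The faster flow above has the lower pressure; Bernoulli (same height) gives ΔP = ½ρ(v_up² − v_low²).
ΔP = ½·1.19·(64.3² − 48.8²) = 1040 Pa.
Lift = ΔP · A = 1040 × 20.3 = 21200 N.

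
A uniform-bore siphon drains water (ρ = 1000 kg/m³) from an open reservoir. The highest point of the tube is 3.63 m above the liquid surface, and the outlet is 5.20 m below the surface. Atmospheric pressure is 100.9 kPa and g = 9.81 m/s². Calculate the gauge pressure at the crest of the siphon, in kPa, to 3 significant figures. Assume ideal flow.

P_gauge ≈ -86.6 kPa

From the surface to the outlet (both open to atmosphere, surface at rest): v = √(2g·h_out) = √(2·9.81·5.20) = 10.1 m/s.
The bore is uniform, so the speed at the crest is the same v. Bernoulli surface→crest: P_atm = P_top + ½ρv² + ρg·h_top.
P_top = 100900 − ½·1000·10.1² − 1000·9.81·3.63 = 14300 Pa. So P_gauge = P_top − P_atm = -86600 Pa.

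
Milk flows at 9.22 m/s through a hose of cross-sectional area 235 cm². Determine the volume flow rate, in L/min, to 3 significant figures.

Q ≈ 13000 L/min

Q = A·v = 0.0235 m² × 9.22 m/s = 0.217 m³/s.
Converting: 0.217 m³/s × 60000 = 13000 L/min.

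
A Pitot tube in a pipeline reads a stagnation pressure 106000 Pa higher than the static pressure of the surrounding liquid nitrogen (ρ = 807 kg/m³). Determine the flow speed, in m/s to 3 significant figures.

v ≈ 16.2 m/s

The dynamic pressure equals the rise in static pressure at the stagnation point: ΔP = ½ρv².
v = √(2ΔP/ρ) = √(2·106000/807) = 16.2 m/s.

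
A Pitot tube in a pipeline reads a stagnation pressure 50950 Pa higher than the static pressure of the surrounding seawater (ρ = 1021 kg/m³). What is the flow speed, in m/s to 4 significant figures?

The dynamic pressure equals the rise in static pressure at the stagnation point: ΔP = ½ρv².
v = √(2ΔP/ρ) = √(2·50950/1021) = 9.990 m/s.

v = 9.990 m/s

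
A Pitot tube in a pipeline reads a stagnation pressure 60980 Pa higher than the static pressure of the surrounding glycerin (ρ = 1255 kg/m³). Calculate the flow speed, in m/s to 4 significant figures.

v ≈ 9.858 m/s

At the stagnation point the flow is brought to rest, so Bernoulli gives P_stag − P_static = ½ρv².
v = √(2ΔP/ρ) = √(2·60980/1255) = 9.858 m/s.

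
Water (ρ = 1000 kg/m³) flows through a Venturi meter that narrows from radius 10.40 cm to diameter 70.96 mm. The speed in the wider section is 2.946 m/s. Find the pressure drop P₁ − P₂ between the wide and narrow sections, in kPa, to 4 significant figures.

ΔP = 316.0 kPa

The volume flow rate is constant, so v₂ = (A₁/A₂)v₁ = (339.8/39.55)·2.946 = 25.31 m/s.
The pipe is horizontal, so Bernoulli reduces to P₁ + ½ρv₁² = P₂ + ½ρv₂².
P₁ − P₂ = ½·1000·(25.31² − 2.946²) = ½·1000·632.0 = 316000 Pa.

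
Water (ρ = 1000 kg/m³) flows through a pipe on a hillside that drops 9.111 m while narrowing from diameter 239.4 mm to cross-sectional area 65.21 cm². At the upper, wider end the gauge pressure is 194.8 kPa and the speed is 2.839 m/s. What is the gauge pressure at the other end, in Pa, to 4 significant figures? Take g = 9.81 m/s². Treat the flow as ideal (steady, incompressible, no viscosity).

P₂ ≈ 96190 Pa

The volume flow rate is constant, so v₂ = (A₁/A₂)v₁ = (450.1/65.21)·2.839 = 19.60 m/s.
Bernoulli: P₁ + ½ρv₁² + ρg h₁ = P₂ + ½ρv₂² + ρg h₂, so P₂ = P₁ + ½ρ(v₁² − v₂²) − ρg(h₂ − h₁).
P₂ = 194800 + ½·1000·(2.839² − 19.60²) − 1000·9.81·(−9.111) = 194800 + (-188000) − (-89380) = 96190 Pa.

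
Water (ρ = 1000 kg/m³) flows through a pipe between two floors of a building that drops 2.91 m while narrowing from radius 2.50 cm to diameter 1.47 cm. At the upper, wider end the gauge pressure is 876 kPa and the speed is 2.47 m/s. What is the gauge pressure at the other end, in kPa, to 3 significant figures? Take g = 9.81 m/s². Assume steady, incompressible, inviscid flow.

P₂ = 499 kPa

Mass conservation (A₁v₁ = A₂v₂) gives v₂ = 2.47 × 19.6/1.70 = 28.6 m/s.
Applying Bernoulli between the two ends and solving for P₂: P₂ = P₁ + ½ρ(v₁² − v₂²) − ρgΔh.
P₂ = 876000 + ½·1000·(2.47² − 28.6²) − 1000·9.81·(−2.91) = 876000 + (-405000) − (-28500) = 499000 Pa.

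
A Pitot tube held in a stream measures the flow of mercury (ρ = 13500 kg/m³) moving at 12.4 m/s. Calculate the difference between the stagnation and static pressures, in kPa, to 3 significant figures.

ΔP ≈ 1040 kPa

Bernoulli between the free stream and the stagnation point: ½ρv² = P_stag − P_static.
ΔP = ½·13500·12.4² = 1040000 Pa.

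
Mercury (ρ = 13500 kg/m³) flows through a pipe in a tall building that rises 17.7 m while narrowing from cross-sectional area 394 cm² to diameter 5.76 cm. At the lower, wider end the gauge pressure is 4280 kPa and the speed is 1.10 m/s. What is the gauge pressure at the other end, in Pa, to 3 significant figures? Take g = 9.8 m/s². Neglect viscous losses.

P₂ ≈ 79200 Pa

Continuity gives A₁v₁ = A₂v₂, so v₂ = (394 cm²)/(26.1 cm²) × 1.10 m/s = 16.6 m/s.
Energy conservation along the streamline gives P₂ = P₁ − ½ρ(v₂² − v₁²) − ρg(h₂ − h₁).
P₂ = 4280000 + ½·13500·(1.10² − 16.6²) − 13500·9.8·(+17.7) = 4280000 + (-1860000) − (2340000) = 79200 Pa.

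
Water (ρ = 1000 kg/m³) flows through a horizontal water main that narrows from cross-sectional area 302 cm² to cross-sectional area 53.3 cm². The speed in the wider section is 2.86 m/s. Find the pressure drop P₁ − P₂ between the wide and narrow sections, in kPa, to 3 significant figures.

ΔP ≈ 127 kPa

Mass conservation (A₁v₁ = A₂v₂) gives v₂ = 2.86 × 302/53.3 = 16.2 m/s.
The pipe is horizontal, so Bernoulli reduces to P₁ + ½ρv₁² = P₂ + ½ρv₂².
P₁ − P₂ = ½·1000·(16.2² − 2.86²) = ½·1000·254 = 127000 Pa.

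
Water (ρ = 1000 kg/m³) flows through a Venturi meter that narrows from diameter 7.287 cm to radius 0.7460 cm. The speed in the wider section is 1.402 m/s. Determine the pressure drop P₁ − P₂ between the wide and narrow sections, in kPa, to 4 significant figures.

Continuity gives A₁v₁ = A₂v₂, so v₂ = (41.70 cm²)/(1.748 cm²) × 1.402 m/s = 33.44 m/s.
The pipe is horizontal, so Bernoulli reduces to P₁ + ½ρv₁² = P₂ + ½ρv₂².
P₁ − P₂ = ½·1000·(33.44² − 1.402²) = ½·1000·1116 = 558200 Pa.

ΔP ≈ 558.2 kPa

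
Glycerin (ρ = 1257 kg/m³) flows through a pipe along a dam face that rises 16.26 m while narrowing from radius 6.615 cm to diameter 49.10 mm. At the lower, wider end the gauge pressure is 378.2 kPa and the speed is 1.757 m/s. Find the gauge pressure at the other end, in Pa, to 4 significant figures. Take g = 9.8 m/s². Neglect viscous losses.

P₂ ≈ 77570 Pa

By continuity, v₂ = v₁·A₁/A₂ = 1.757·(137.5/18.93) = 12.76 m/s.
Energy conservation along the streamline gives P₂ = P₁ − ½ρ(v₂² − v₁²) − ρg(h₂ − h₁).
P₂ = 378200 + ½·1257·(1.757² − 12.76²) − 1257·9.8·(+16.26) = 378200 + (-100300) − (200300) = 77570 Pa.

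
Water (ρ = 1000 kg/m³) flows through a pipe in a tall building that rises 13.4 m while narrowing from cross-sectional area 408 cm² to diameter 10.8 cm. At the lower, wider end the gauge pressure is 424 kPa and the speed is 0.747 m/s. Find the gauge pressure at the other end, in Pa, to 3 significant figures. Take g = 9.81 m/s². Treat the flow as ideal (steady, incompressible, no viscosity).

Mass conservation (A₁v₁ = A₂v₂) gives v₂ = 0.747 × 408/91.6 = 3.33 m/s.
Bernoulli: P₁ + ½ρv₁² + ρg h₁ = P₂ + ½ρv₂² + ρg h₂, so P₂ = P₁ + ½ρ(v₁² − v₂²) − ρg(h₂ − h₁).
P₂ = 424000 + ½·1000·(0.747² − 3.33²) − 1000·9.81·(+13.4) = 424000 + (-5260) − (131000) = 287000 Pa.

P₂ ≈ 287000 Pa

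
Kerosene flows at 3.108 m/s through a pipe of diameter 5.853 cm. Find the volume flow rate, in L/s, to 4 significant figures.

Q = A·v = 0.002691 m² × 3.108 m/s = 0.008362 m³/s.
Converting: 0.008362 m³/s × 1000 = 8.362 L/s.

8.362 L/s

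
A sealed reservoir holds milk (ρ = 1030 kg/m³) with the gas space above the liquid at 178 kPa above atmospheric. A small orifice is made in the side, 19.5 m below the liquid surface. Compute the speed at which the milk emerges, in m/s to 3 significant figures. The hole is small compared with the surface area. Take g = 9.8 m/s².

27.0 m/s

Take point 1 at the surface (v₁ ≈ 0) and point 2 at the hole (at atmospheric pressure). Bernoulli: P₁ + ρg h = P_atm + ½ρv₂².
With P₁ − P_atm = 178000 Pa, v₂ = √(2gh + 2ΔP/ρ) = √(2·9.8·19.5 + 2·178000/1030) = 27.0 m/s.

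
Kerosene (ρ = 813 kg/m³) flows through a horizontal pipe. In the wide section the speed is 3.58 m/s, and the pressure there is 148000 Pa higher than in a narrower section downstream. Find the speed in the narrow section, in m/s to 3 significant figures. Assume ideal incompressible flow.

Horizontal Bernoulli: P₁ + ½ρv₁² = P₂ + ½ρv₂², so v₂² = v₁² + 2(P₁ − P₂)/ρ.
v₂ = √(3.58² + 2·148000/813) = √(12.8 + 364) = 19.4 m/s.

v₂ ≈ 19.4 m/s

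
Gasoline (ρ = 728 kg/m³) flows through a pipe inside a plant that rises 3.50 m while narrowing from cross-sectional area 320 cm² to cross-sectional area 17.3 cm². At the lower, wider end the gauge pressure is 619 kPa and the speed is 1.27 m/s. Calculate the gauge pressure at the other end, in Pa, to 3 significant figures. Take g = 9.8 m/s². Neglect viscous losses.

Continuity gives A₁v₁ = A₂v₂, so v₂ = (320 cm²)/(17.3 cm²) × 1.27 m/s = 23.5 m/s.
Bernoulli: P₁ + ½ρv₁² + ρg h₁ = P₂ + ½ρv₂² + ρg h₂, so P₂ = P₁ + ½ρ(v₁² − v₂²) − ρg(h₂ − h₁).
P₂ = 619000 + ½·728·(1.27² − 23.5²) − 728·9.8·(+3.50) = 619000 + (-200000) − (25000) = 394000 Pa.

P₂ = 394000 Pa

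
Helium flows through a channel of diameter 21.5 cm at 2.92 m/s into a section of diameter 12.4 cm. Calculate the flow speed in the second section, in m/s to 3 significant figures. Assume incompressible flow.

v₂ ≈ 8.78 m/s

By continuity, v₂ = v₁·A₁/A₂ = 2.92·(363/121) = 8.78 m/s.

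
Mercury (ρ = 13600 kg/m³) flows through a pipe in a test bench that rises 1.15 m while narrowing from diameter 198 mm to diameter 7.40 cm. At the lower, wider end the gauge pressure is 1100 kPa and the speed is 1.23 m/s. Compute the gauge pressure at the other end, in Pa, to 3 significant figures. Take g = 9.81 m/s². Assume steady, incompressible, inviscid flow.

P₂ ≈ 430000 Pa

By continuity, v₂ = v₁·A₁/A₂ = 1.23·(308/43.0) = 8.81 m/s.
Energy conservation along the streamline gives P₂ = P₁ − ½ρ(v₂² − v₁²) − ρg(h₂ − h₁).
P₂ = 1100000 + ½·13600·(1.23² − 8.81²) − 13600·9.81·(+1.15) = 1100000 + (-517000) − (153000) = 430000 Pa.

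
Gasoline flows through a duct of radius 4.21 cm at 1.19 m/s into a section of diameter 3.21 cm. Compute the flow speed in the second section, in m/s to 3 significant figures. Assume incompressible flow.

Continuity gives A₁v₁ = A₂v₂, so v₂ = (55.7 cm²)/(8.09 cm²) × 1.19 m/s = 8.19 m/s.

v₂ ≈ 8.19 m/s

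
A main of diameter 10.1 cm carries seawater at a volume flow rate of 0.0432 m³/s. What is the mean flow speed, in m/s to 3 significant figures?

Q = 0.0432 m³/s = 0.0432 m³/s.
v = Q/A = 0.0432 / 0.00801 = 5.39 m/s.

5.39 m/s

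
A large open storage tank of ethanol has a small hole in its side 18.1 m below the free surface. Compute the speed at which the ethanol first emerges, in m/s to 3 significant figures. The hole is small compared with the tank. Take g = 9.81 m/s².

18.8 m/s

With the surface at rest and both surface and jet at atmospheric pressure, Bernoulli gives ρg h = ½ρv², so v = √(2gh) = √(2·9.81·18.1) = 18.8 m/s.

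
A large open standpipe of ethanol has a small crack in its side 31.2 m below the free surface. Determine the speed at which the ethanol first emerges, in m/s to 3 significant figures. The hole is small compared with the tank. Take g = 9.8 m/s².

With the surface at rest and both surface and jet at atmospheric pressure, Bernoulli gives ρg h = ½ρv², so v = √(2gh) = √(2·9.8·31.2) = 24.7 m/s.

v = 24.7 m/s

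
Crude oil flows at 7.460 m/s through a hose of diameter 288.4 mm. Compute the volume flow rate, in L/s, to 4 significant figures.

Q ≈ 487.3 L/s

Q = A·v = 0.06533 m² × 7.460 m/s = 0.4873 m³/s.
Converting: 0.4873 m³/s × 1000 = 487.3 L/s.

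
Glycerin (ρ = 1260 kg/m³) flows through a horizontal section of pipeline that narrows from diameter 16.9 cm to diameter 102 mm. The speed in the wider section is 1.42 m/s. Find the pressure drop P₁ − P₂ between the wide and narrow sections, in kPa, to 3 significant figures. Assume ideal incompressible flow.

Continuity gives A₁v₁ = A₂v₂, so v₂ = (224 cm²)/(81.7 cm²) × 1.42 m/s = 3.90 m/s.
Bernoulli (h₁ = h₂): P₁ − P₂ = ½ρ(v₂² − v₁²).
P₁ − P₂ = ½·1260·(3.90² − 1.42²) = ½·1260·13.2 = 8300 Pa.

ΔP ≈ 8.30 kPa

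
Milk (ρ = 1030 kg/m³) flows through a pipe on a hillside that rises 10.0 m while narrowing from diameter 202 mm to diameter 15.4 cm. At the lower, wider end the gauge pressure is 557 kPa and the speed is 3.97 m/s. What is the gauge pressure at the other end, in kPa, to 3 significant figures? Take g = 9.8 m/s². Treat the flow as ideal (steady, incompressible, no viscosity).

P₂ ≈ 440 kPa

The volume flow rate is constant, so v₂ = (A₁/A₂)v₁ = (320/186)·3.97 = 6.83 m/s.
Bernoulli: P₁ + ½ρv₁² + ρg h₁ = P₂ + ½ρv₂² + ρg h₂, so P₂ = P₁ + ½ρ(v₁² − v₂²) − ρg(h₂ − h₁).
P₂ = 557000 + ½·1030·(3.97² − 6.83²) − 1030·9.8·(+10.0) = 557000 + (-15900) − (101000) = 440000 Pa.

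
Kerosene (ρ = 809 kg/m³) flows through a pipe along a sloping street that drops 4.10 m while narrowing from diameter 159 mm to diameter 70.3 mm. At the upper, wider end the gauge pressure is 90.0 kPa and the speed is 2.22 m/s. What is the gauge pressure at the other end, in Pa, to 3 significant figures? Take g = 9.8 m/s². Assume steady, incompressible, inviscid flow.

Continuity gives A₁v₁ = A₂v₂, so v₂ = (199 cm²)/(38.8 cm²) × 2.22 m/s = 11.4 m/s.
Bernoulli: P₁ + ½ρv₁² + ρg h₁ = P₂ + ½ρv₂² + ρg h₂, so P₂ = P₁ + ½ρ(v₁² − v₂²) − ρg(h₂ − h₁).
P₂ = 90000 + ½·809·(2.22² − 11.4²) − 809·9.8·(−4.10) = 90000 + (-50200) − (-32500) = 72300 Pa.

P₂ ≈ 72300 Pa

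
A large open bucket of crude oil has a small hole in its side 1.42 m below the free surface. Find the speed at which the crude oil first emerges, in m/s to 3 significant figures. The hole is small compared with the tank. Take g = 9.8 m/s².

Bernoulli from surface to hole (P equal, v_surface ≈ 0): v = √(2gh) = √(2×9.8×1.42) = 5.28 m/s.

v ≈ 5.28 m/s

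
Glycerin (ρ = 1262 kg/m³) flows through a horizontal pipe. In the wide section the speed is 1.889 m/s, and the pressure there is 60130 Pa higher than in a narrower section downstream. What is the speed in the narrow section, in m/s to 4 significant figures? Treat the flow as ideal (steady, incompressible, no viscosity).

Horizontal Bernoulli: P₁ + ½ρv₁² = P₂ + ½ρv₂², so v₂² = v₁² + 2(P₁ − P₂)/ρ.
v₂ = √(1.889² + 2·60130/1262) = √(3.568 + 95.29) = 9.943 m/s.

v₂ ≈ 9.943 m/s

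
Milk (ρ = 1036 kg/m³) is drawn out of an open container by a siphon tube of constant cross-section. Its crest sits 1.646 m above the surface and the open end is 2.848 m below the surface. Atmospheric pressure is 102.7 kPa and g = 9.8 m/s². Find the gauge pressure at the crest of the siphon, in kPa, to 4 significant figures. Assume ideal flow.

The outlet speed comes from Torricelli: v = √(2g·2.848) = 7.471 m/s.
With constant cross-section the crest speed equals v; applying Bernoulli from the surface up to the crest, P_top = P_atm − ½ρv² − ρg·h_top.
P_top = 102700 − ½·1036·7.471² − 1036·9.8·1.646 = 57070 Pa. So P_gauge = P_top − P_atm = -45630 Pa.

P_gauge ≈ -45.63 kPa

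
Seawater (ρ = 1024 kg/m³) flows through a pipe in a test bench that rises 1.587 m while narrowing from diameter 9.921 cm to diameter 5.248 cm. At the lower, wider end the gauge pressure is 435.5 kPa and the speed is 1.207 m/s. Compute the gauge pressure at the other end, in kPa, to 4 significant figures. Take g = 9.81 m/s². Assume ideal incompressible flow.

Mass conservation (A₁v₁ = A₂v₂) gives v₂ = 1.207 × 77.30/21.63 = 4.314 m/s.
Energy conservation along the streamline gives P₂ = P₁ − ½ρ(v₂² − v₁²) − ρg(h₂ − h₁).
P₂ = 435500 + ½·1024·(1.207² − 4.314²) − 1024·9.81·(+1.587) = 435500 + (-8781) − (15940) = 410800 Pa.

P₂ = 410.8 kPa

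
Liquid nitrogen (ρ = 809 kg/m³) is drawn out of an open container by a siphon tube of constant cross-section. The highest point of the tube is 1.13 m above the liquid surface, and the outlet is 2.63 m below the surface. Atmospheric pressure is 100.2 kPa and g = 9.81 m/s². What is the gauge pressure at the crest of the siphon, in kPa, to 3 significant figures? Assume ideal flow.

Bernoulli surface→outlet gives ½v² = g·h_out, so v = √(2·9.81·2.63) = 7.18 m/s.
With constant cross-section the crest speed equals v; applying Bernoulli from the surface up to the crest, P_top = P_atm − ½ρv² − ρg·h_top.
P_top = 100200 − ½·809·7.18² − 809·9.81·1.13 = 70400 Pa. So P_gauge = P_top − P_atm = -29800 Pa.

P_gauge ≈ -29.8 kPa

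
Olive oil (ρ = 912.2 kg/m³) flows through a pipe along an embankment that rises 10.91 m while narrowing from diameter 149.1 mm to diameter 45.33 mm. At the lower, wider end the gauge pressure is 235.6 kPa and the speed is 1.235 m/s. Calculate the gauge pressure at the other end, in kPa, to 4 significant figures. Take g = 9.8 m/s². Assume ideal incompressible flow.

The volume flow rate is constant, so v₂ = (A₁/A₂)v₁ = (174.6/16.14)·1.235 = 13.36 m/s.
Bernoulli: P₁ + ½ρv₁² + ρg h₁ = P₂ + ½ρv₂² + ρg h₂, so P₂ = P₁ + ½ρ(v₁² − v₂²) − ρg(h₂ − h₁).
P₂ = 235600 + ½·912.2·(1.235² − 13.36²) − 912.2·9.8·(+10.91) = 235600 + (-80730) − (97530) = 57340 Pa.

P₂ ≈ 57.34 kPa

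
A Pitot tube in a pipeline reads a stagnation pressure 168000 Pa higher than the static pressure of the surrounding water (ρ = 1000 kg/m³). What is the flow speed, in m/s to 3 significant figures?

v ≈ 18.3 m/s

At the stagnation point the flow is brought to rest, so Bernoulli gives P_stag − P_static = ½ρv².
v = √(2ΔP/ρ) = √(2·168000/1000) = 18.3 m/s.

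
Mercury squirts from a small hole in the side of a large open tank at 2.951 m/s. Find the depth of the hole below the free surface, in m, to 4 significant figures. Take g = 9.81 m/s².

h ≈ 0.4439 m

Torricelli: v = √(2gh), so h = v²/(2g).
h = 2.951²/(2·9.81) = 8.708/19.62 = 0.4439 m.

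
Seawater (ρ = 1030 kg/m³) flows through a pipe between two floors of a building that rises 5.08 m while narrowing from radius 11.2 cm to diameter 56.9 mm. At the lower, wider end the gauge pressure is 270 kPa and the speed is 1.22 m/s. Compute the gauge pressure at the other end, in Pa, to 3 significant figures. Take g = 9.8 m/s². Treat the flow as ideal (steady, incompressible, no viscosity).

P₂ ≈ 35400 Pa

Continuity gives A₁v₁ = A₂v₂, so v₂ = (394 cm²)/(25.4 cm²) × 1.22 m/s = 18.9 m/s.
Energy conservation along the streamline gives P₂ = P₁ − ½ρ(v₂² − v₁²) − ρg(h₂ − h₁).
P₂ = 270000 + ½·1030·(1.22² − 18.9²) − 1030·9.8·(+5.08) = 270000 + (-183000) − (51300) = 35400 Pa.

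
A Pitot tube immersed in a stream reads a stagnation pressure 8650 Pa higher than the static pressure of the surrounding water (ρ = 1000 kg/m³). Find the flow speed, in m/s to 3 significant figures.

v = 4.16 m/s

The dynamic pressure equals the rise in static pressure at the stagnation point: ΔP = ½ρv².
v = √(2ΔP/ρ) = √(2·8650/1000) = 4.16 m/s.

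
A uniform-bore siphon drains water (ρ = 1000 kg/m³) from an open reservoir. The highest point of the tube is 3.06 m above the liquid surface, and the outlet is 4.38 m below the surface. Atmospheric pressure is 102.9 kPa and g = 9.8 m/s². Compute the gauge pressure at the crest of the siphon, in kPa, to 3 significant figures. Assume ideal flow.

P_gauge = -72.9 kPa

The outlet speed comes from Torricelli: v = √(2g·4.38) = 9.27 m/s.
With constant cross-section the crest speed equals v; applying Bernoulli from the surface up to the crest, P_top = P_atm − ½ρv² − ρg·h_top.
P_top = 102900 − ½·1000·9.27² − 1000·9.8·3.06 = 30000 Pa. So P_gauge = P_top − P_atm = -72900 Pa.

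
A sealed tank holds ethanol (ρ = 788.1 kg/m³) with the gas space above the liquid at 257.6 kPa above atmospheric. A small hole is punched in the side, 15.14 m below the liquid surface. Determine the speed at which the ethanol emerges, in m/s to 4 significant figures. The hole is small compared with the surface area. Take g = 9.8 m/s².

30.83 m/s

Take point 1 at the surface (v₁ ≈ 0) and point 2 at the hole (at atmospheric pressure). Bernoulli: P₁ + ρg h = P_atm + ½ρv₂².
With P₁ − P_atm = 257600 Pa, v₂ = √(2gh + 2ΔP/ρ) = √(2·9.8·15.14 + 2·257600/788.1) = 30.83 m/s.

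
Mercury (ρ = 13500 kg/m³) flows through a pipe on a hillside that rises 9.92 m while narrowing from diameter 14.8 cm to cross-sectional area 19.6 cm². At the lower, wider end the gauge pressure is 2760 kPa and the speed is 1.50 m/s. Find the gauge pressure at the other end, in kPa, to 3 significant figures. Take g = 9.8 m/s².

The volume flow rate is constant, so v₂ = (A₁/A₂)v₁ = (172/19.6)·1.50 = 13.2 m/s.
Bernoulli: P₁ + ½ρv₁² + ρg h₁ = P₂ + ½ρv₂² + ρg h₂, so P₂ = P₁ + ½ρ(v₁² − v₂²) − ρg(h₂ − h₁).
P₂ = 2760000 + ½·13500·(1.50² − 13.2²) − 13500·9.8·(+9.92) = 2760000 + (-1150000) − (1310000) = 293000 Pa.

293 kPa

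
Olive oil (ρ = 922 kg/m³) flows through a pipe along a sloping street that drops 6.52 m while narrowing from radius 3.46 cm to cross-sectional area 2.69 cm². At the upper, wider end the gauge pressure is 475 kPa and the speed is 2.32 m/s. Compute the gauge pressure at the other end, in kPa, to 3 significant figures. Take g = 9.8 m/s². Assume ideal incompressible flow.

By continuity, v₂ = v₁·A₁/A₂ = 2.32·(37.6/2.69) = 32.4 m/s.
Energy conservation along the streamline gives P₂ = P₁ − ½ρ(v₂² − v₁²) − ρg(h₂ − h₁).
P₂ = 475000 + ½·922·(2.32² − 32.4²) − 922·9.8·(−6.52) = 475000 + (-483000) − (-58900) = 51400 Pa.

P₂ = 51.4 kPa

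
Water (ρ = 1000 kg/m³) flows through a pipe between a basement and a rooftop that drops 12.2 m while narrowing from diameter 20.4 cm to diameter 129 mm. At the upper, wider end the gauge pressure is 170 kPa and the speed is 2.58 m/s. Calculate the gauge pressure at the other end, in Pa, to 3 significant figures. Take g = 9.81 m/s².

By continuity, v₂ = v₁·A₁/A₂ = 2.58·(327/131) = 6.45 m/s.
Energy conservation along the streamline gives P₂ = P₁ − ½ρ(v₂² − v₁²) − ρg(h₂ − h₁).
P₂ = 170000 + ½·1000·(2.58² − 6.45²) − 1000·9.81·(−12.2) = 170000 + (-17500) − (-120000) = 272000 Pa.

P₂ ≈ 272000 Pa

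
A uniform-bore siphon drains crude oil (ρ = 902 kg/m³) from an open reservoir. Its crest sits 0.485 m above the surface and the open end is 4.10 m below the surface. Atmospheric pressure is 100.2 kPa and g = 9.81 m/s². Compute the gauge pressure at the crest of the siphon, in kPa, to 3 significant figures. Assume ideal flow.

The outlet speed comes from Torricelli: v = √(2g·4.10) = 8.97 m/s.
With constant cross-section the crest speed equals v; applying Bernoulli from the surface up to the crest, P_top = P_atm − ½ρv² − ρg·h_top.
P_top = 100200 − ½·902·8.97² − 902·9.81·0.485 = 59600 Pa. So P_gauge = P_top − P_atm = -40600 Pa.

P_gauge = -40.6 kPa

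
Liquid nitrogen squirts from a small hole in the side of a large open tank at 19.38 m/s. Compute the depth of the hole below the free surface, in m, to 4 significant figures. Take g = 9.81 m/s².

For a small hole in a large open tank, ½v² = gh, giving h = v²/(2g).
h = 19.38²/(2·9.81) = 375.6/19.62 = 19.14 m.

h ≈ 19.14 m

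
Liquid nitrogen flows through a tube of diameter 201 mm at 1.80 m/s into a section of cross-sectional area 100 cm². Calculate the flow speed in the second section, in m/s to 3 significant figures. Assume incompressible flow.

Continuity gives A₁v₁ = A₂v₂, so v₂ = (317 cm²)/(100 cm²) × 1.80 m/s = 5.71 m/s.

v₂ ≈ 5.71 m/s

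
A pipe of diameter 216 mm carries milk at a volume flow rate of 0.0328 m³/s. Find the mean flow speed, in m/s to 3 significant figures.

Q = 0.0328 m³/s = 0.0328 m³/s.
v = Q/A = 0.0328 / 0.0366 = 0.895 m/s.

v = 0.895 m/s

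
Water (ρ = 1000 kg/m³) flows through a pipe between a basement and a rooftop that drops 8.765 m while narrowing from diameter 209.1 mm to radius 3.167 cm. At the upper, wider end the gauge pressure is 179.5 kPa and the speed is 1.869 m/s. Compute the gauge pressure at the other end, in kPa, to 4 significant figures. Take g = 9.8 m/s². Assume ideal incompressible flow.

By continuity, v₂ = v₁·A₁/A₂ = 1.869·(343.4/31.51) = 20.37 m/s.
Bernoulli: P₁ + ½ρv₁² + ρg h₁ = P₂ + ½ρv₂² + ρg h₂, so P₂ = P₁ + ½ρ(v₁² − v₂²) − ρg(h₂ − h₁).
P₂ = 179500 + ½·1000·(1.869² − 20.37²) − 1000·9.8·(−8.765) = 179500 + (-205700) − (-85900) = 59700 Pa.

59.70 kPa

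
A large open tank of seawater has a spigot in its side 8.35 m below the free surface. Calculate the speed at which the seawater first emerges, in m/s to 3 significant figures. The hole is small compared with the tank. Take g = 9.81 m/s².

v ≈ 12.8 m/s

Torricelli's result v = √(2gh) gives v = √(2·9.81·8.35) = 12.8 m/s.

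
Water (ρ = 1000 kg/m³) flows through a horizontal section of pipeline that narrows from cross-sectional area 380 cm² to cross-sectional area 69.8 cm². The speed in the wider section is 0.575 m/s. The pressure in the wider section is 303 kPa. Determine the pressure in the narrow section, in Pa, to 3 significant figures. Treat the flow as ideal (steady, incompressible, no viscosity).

P₂ ≈ 298000 Pa

By continuity, v₂ = v₁·A₁/A₂ = 0.575·(380/69.8) = 3.13 m/s.
Bernoulli (h₁ = h₂): P₁ − P₂ = ½ρ(v₂² − v₁²).
P₂ = P₁ − ½ρ(v₂² − v₁²) = 303000 − ½·1000·(3.13² − 0.575²) = 303000 − 4730 = 298000 Pa.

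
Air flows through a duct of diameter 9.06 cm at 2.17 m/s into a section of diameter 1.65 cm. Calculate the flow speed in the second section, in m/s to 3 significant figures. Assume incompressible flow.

v₂ ≈ 65.4 m/s

Continuity gives A₁v₁ = A₂v₂, so v₂ = (64.5 cm²)/(2.14 cm²) × 2.17 m/s = 65.4 m/s.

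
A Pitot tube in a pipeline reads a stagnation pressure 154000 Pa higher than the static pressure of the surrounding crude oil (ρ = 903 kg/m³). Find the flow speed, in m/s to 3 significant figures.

At the stagnation point the flow is brought to rest, so Bernoulli gives P_stag − P_static = ½ρv².
v = √(2ΔP/ρ) = √(2·154000/903) = 18.5 m/s.

18.5 m/s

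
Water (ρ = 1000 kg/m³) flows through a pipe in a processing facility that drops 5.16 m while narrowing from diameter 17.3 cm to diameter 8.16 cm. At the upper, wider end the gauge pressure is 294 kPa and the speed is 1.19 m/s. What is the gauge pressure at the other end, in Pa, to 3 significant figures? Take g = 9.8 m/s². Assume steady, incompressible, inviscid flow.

Continuity gives A₁v₁ = A₂v₂, so v₂ = (235 cm²)/(52.3 cm²) × 1.19 m/s = 5.35 m/s.
Applying Bernoulli between the two ends and solving for P₂: P₂ = P₁ + ½ρ(v₁² − v₂²) − ρgΔh.
P₂ = 294000 + ½·1000·(1.19² − 5.35²) − 1000·9.8·(−5.16) = 294000 + (-13600) − (-50600) = 331000 Pa.

P₂ = 331000 Pa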